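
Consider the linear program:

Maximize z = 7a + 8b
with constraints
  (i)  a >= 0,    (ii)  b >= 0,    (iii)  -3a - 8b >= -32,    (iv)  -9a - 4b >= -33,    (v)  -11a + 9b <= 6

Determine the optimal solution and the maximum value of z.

Corner points and z = 7a + 8b:
  (0, 0) → z = 0
  (0, 2/3) → z = 16/3
  (11/3, 0) → z = 77/3
  (34/15, 63/20) → z = 616/15
  (48/23, 74/23) → z = 928/23

At the optimal vertex, -3a - 8b = -32 and -9a - 4b = -33.
Solving simultaneously gives a = 34/15, b = 63/20.

a = 34/15, b = 63/20, maximum z = 616/15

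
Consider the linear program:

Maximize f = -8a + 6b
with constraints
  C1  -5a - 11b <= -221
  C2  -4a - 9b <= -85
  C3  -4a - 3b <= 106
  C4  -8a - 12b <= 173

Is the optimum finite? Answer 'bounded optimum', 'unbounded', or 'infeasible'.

unbounded

From the feasible point (1054, -459), moving in the direction (-3, 4) keeps every constraint satisfied while f increases without bound.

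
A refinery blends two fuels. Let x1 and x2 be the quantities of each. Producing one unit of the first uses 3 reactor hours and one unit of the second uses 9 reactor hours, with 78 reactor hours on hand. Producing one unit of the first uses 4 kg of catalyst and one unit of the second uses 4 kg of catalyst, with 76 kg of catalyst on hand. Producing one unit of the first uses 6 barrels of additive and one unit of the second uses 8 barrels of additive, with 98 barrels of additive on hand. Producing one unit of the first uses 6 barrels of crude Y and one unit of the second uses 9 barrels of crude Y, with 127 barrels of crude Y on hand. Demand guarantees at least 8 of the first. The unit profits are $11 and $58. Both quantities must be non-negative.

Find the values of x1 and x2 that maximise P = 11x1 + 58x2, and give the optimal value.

x1 = 8, x2 = 6, maximum P = 436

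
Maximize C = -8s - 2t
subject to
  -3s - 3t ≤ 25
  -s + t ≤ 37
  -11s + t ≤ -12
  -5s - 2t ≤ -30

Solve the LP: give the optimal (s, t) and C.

s = 2, t = 10, maximum C = -36

Extreme points and C = -8s - 2t:
  (140/9, -215/9) → C = -230/3
  (49/10, 419/10) → C = -123
  (2, 10) → C = -36
The feasible region is unbounded (it extends along (1, 1), (1, -1)), but C strictly decreases along every unbounded feasible direction, so there is no improving ray and the maximum is attained at a vertex.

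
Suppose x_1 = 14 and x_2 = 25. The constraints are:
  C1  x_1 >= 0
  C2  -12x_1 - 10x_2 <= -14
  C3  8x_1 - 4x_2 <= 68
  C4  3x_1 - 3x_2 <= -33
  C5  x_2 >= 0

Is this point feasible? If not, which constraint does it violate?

C1: 14 ≥ 0 ✓
C2: -418 ≤ -14 ✓
C3: 12 ≤ 68 ✓
C4: -33 ≤ -33 ✓
C5: 25 ≥ 0 ✓

feasible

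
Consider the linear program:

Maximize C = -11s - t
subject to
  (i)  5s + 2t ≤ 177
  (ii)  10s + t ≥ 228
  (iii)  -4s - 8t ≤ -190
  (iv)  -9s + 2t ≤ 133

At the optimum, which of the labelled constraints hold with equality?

Corner points and C = -11s - t:
  (93/5, 42) → C = -1233/5
  (259/8, 121/16) → C = -5819/16
  (43/2, 13) → C = -499/2

The maximum is at (93/5, 42). Substituting into each constraint, equality holds for (i) and (ii); the remaining constraints have slack.

(i) and (ii)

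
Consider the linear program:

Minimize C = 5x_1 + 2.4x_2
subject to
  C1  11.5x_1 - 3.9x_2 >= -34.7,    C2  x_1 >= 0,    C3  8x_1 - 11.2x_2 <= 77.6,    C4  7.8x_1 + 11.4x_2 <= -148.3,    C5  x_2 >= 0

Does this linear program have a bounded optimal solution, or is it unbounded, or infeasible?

infeasible

The boundaries 11.5x_1 - 3.9x_2 = -34.7 and x_1 = 0 meet at (0, 347/39), but that point violates 7.8x_1 + 11.4x_2 ≤ -148.3. Every candidate vertex is excluded by some other constraint, so the feasible region is empty.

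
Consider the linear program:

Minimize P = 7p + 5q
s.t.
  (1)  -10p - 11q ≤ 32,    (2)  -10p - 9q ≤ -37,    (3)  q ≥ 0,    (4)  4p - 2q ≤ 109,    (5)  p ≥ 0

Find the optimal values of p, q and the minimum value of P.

Feasible corners and P = 7p + 5q:
  (37/10, 0) → P = 259/10
  (0, 37/9) → P = 185/9
  (109/4, 0) → P = 763/4
The feasible region is unbounded (it extends along (0, 1), (1, 2)), but P strictly increases along every unbounded feasible direction, so there is no improving ray and the minimum is attained at a vertex.

At the optimal vertex, -10p - 9q = -37 and p = 0.
Solving simultaneously gives p = 0, q = 37/9.

p = 0, q = 37/9, minimum P = 185/9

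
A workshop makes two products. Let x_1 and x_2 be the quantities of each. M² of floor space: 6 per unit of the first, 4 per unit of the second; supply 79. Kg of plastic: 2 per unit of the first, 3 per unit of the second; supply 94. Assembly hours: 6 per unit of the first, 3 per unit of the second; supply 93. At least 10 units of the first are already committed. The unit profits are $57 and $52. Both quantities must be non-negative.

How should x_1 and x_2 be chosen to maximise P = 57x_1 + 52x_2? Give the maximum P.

x_1 = 10, x_2 = 19/4, maximum P = 817

The optimum lies where 6x_1 + 4x_2 = 79 and x_1 = 10.
Solving simultaneously gives x_1 = 10, x_2 = 19/4.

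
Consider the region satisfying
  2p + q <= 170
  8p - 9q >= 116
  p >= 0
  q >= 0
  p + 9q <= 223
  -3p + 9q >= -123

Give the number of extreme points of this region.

Pairwise boundary intersections that survive every other constraint:
  (1307/17, 276/17)
  (551/7, 88/7)
  (29/2, 0)
  (113/3, 556/27)
  (41, 0)

5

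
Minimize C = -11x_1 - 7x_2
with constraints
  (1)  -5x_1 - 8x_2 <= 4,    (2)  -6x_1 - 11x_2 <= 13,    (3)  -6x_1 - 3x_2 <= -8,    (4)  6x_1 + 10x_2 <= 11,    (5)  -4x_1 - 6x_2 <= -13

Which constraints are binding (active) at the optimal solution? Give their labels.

Feasible corners and C = -11x_1 - 7x_2:
  (251/6, -24) → C = -1753/6
  (221/8, -65/4) → C = -1521/8
  (16, -17/2) → C = -233/2

The minimum is at (251/6, -24). Substituting into each constraint, equality holds for (2) and (4); the remaining constraints have slack.

(2) and (4)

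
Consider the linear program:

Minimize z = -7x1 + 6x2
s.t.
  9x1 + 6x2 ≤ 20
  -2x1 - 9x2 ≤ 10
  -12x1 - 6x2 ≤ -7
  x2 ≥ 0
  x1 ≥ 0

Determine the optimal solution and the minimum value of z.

x1 = 20/9, x2 = 0, minimum z = -140/9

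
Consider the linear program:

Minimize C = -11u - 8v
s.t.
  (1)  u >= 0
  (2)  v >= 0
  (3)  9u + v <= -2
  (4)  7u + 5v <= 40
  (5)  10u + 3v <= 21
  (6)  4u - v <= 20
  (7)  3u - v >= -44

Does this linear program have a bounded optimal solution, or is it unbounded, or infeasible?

The boundaries u = 0 and v = 0 meet at (0, 0), but that point violates 9u + v ≤ -2. Every candidate vertex is excluded by some other constraint, so the feasible region is empty.

infeasible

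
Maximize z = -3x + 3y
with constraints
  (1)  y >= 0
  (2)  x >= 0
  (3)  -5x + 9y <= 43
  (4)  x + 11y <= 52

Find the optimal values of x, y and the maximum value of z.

x = 0, y = 52/11, maximum z = 156/11

Feasible corners and z = -3x + 3y:
  (0, 0) → z = 0
  (52, 0) → z = -156
  (0, 52/11) → z = 156/11

At the optimal vertex, x = 0 and x + 11y = 52.
Solving simultaneously gives x = 0, y = 52/11.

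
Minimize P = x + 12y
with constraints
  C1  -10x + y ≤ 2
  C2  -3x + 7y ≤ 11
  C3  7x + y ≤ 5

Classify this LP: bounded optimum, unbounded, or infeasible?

unbounded

From the feasible point (-3/67, 104/67), moving in the direction (-1, -10) keeps every constraint satisfied while P decreases without bound.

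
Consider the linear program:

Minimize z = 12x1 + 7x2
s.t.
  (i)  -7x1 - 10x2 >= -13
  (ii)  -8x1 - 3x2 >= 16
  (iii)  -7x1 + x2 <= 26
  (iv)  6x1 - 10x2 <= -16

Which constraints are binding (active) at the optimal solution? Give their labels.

Vertices and z = 12x1 + 7x2:
  (-94/29, 96/29) → z = -456/29
  (-104/49, 16/49) → z = -1136/49
  (-61/16, -11/16) → z = -809/16

The minimum is at (-61/16, -11/16). Substituting into each constraint, equality holds for (iii) and (iv); the remaining constraints have slack.

(iii) and (iv)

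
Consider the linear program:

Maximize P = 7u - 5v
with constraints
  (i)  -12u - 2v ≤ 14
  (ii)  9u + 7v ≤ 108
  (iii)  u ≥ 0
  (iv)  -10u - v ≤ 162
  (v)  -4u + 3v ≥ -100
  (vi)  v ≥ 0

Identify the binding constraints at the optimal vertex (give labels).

(ii) and (vi)

Feasible corners and P = 7u - 5v:
  (0, 108/7) → P = -540/7
  (12, 0) → P = 84
  (0, 0) → P = 0

The maximum is at (12, 0). Substituting into each constraint, equality holds for (ii) and (vi); the remaining constraints have slack.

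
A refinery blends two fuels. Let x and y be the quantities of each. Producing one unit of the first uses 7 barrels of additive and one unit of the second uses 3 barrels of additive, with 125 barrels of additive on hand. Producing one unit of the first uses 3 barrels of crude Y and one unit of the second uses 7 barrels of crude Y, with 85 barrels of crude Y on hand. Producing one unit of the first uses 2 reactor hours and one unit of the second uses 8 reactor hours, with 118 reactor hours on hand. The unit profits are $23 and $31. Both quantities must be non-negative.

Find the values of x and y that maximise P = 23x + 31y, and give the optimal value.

x = 31/2, y = 11/2, maximum P = 527

Vertices and P = 23x + 31y:
  (0, 0) → P = 0
  (0, 85/7) → P = 2635/7
  (125/7, 0) → P = 2875/7
  (31/2, 11/2) → P = 527

At the optimal vertex, 7x + 3y = 125 and 3x + 7y = 85.
Solving simultaneously gives x = 31/2, y = 11/2.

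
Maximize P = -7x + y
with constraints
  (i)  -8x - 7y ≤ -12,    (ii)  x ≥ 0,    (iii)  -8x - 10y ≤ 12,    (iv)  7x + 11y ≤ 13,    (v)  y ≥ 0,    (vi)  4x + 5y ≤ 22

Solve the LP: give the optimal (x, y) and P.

x = 41/39, y = 20/39, maximum P = -89/13

Vertices and P = -7x + y:
  (41/39, 20/39) → P = -89/13
  (3/2, 0) → P = -21/2
  (13/7, 0) → P = -13

The binding constraints are -8x - 7y = -12 and 7x + 11y = 13.
Solving simultaneously gives x = 41/39, y = 20/39.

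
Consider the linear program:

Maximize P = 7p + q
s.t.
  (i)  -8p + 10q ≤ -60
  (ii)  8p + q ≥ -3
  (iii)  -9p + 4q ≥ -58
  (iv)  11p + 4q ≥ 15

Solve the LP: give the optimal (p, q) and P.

Feasible corners and P = 7p + q:
  (170/29, -38/29) → P = 1152/29
  (195/71, -270/71) → P = 1095/71
  (73/20, -503/80) → P = 1541/80

p = 170/29, q = -38/29, maximum P = 1152/29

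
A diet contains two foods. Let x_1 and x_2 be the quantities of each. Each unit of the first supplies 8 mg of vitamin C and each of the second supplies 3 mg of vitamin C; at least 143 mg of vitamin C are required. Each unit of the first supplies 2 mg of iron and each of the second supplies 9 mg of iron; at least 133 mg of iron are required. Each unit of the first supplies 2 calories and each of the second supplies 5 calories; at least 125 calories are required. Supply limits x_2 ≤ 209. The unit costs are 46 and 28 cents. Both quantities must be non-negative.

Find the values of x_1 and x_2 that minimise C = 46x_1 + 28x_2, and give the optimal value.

Extreme points and C = 46x_1 + 28x_2:
  (0, 143/3) → C = 4004/3
  (0, 209) → C = 5852
  (133/2, 0) → C = 3059
  (10, 21) → C = 1048
  (115/2, 2) → C = 2701
The feasible region is unbounded (it extends along (1, 0)), but C strictly increases along every unbounded feasible direction, so there is no improving ray and the minimum is attained at a vertex.

The binding constraints are 8x_1 + 3x_2 = 143 and 2x_1 + 5x_2 = 125.
Solving simultaneously gives x_1 = 10, x_2 = 21.

x_1 = 10, x_2 = 21, minimum C = 1048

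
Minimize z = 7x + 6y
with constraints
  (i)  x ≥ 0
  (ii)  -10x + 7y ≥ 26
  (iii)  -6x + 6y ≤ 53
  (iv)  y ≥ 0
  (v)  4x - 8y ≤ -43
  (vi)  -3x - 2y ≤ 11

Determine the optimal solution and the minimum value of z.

Extreme points and z = 7x + 6y:
  (0, 53/6) → z = 53
  (0, 43/8) → z = 129/4
  (215/18, 187/9) → z = 3749/18
  (93/52, 163/26) → z = 2607/52

x = 0, y = 43/8, minimum z = 129/4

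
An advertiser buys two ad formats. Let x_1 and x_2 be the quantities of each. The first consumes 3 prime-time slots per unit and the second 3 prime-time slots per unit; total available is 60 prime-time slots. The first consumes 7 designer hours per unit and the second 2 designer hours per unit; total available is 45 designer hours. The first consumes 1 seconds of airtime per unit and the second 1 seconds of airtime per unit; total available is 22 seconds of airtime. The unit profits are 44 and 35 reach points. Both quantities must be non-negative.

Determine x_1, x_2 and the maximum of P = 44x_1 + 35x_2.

Extreme points and P = 44x_1 + 35x_2:
  (0, 0) → P = 0
  (0, 20) → P = 700
  (45/7, 0) → P = 1980/7
  (1, 19) → P = 709

The binding constraints are 3x_1 + 3x_2 = 60 and 7x_1 + 2x_2 = 45.
Solving simultaneously gives x_1 = 1, x_2 = 19.

x_1 = 1, x_2 = 19, maximum P = 709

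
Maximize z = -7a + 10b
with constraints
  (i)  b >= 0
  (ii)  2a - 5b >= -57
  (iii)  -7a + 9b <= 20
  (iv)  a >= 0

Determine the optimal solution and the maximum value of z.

a = 413/17, b = 359/17, maximum z = 699/17

The feasible region is unbounded (it extends along (1, 0), (5, 2)), but z strictly decreases along every unbounded feasible direction, so there is no improving ray and the maximum is attained at a vertex.

At the optimal vertex, 2a - 5b = -57 and -7a + 9b = 20.
Solving simultaneously gives a = 413/17, b = 359/17.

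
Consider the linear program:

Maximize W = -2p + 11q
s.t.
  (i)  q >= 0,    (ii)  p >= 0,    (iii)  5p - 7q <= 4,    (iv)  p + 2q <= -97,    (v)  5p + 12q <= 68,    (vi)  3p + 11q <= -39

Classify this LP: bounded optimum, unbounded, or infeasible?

The boundaries q = 0 and p + 2q = -97 meet at (-97, 0), but that point violates p ≥ 0. Every candidate vertex is excluded by some other constraint, so the feasible region is empty.

infeasible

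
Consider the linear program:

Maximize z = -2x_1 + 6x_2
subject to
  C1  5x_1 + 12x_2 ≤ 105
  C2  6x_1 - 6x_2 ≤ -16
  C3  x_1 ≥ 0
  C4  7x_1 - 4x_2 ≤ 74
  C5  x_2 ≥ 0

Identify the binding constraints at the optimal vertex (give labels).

C1 and C3

Feasible corners and z = -2x_1 + 6x_2:
  (73/17, 355/51) → z = 564/17
  (0, 35/4) → z = 105/2
  (0, 8/3) → z = 16

The maximum is at (0, 35/4). Substituting into each constraint, equality holds for C1 and C3; the remaining constraints have slack.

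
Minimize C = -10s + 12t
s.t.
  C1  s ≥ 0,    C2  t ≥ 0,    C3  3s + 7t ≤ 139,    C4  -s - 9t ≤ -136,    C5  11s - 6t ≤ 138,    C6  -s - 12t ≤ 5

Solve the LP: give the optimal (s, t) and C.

Feasible corners and C = -10s + 12t:
  (0, 139/7) → C = 1668/7
  (0, 136/9) → C = 544/3
  (299/20, 269/20) → C = 119/10

At the optimal vertex, 3s + 7t = 139 and -s - 9t = -136.
Solving simultaneously gives s = 299/20, t = 269/20.

s = 299/20, t = 269/20, minimum C = 119/10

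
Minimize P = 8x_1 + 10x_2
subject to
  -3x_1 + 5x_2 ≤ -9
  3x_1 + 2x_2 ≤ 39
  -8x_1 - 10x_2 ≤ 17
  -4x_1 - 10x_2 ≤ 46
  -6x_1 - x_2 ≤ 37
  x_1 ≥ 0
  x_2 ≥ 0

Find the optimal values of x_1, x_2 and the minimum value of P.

Corner points and P = 8x_1 + 10x_2:
  (71/7, 30/7) → P = 124
  (3, 0) → P = 24
  (13, 0) → P = 104

The binding constraints are -3x_1 + 5x_2 = -9 and x_2 = 0.
Solving simultaneously gives x_1 = 3, x_2 = 0.

x_1 = 3, x_2 = 0, minimum P = 24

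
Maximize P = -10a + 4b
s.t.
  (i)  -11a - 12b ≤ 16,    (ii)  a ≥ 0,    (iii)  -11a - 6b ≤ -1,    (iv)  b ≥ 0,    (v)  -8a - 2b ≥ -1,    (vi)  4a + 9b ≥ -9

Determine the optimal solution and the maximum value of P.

a = 0, b = 1/2, maximum P = 2

The optimum lies where a = 0 and -8a - 2b = -1.
Solving simultaneously gives a = 0, b = 1/2.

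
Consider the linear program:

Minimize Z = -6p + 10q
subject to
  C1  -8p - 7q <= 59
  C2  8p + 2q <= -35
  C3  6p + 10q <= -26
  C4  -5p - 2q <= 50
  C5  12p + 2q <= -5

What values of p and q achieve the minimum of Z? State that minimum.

Feasible corners and Z = -6p + 10q:
  (-127/40, -24/5) → Z = -579/20
  (-204/19, 73/19) → Z = 1954/19
  (-149/34, 1/34) → Z = 452/17

The binding constraints are -8p - 7q = 59 and 8p + 2q = -35.
Solving simultaneously gives p = -127/40, q = -24/5.

p = -127/40, q = -24/5, minimum Z = -579/20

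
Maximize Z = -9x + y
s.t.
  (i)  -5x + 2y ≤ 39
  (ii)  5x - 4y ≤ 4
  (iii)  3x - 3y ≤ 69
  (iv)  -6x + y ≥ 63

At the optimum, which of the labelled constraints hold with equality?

Corner points and Z = -9x + y:
  (-82/5, -43/2) → Z = 1261/10
  (-87/7, -81/7) → Z = 702/7
  (-256/19, -339/19) → Z = 1965/19

The maximum is at (-82/5, -43/2). Substituting into each constraint, equality holds for (i) and (ii); the remaining constraints have slack.

(i) and (ii)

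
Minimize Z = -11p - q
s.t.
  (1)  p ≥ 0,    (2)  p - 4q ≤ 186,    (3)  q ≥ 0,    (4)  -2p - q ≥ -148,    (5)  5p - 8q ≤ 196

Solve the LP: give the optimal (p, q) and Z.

p = 460/7, q = 116/7, minimum Z = -5176/7

Vertices and Z = -11p - q:
  (0, 0) → Z = 0
  (0, 148) → Z = -148
  (196/5, 0) → Z = -2156/5
  (460/7, 116/7) → Z = -5176/7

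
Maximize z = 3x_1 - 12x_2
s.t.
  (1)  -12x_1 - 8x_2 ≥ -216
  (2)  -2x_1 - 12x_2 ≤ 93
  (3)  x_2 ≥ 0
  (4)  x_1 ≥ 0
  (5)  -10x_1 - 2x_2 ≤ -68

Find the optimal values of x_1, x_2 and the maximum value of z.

x_1 = 18, x_2 = 0, maximum z = 54

Corner points and z = 3x_1 - 12x_2:
  (18, 0) → z = 54
  (2, 24) → z = -282
  (34/5, 0) → z = 102/5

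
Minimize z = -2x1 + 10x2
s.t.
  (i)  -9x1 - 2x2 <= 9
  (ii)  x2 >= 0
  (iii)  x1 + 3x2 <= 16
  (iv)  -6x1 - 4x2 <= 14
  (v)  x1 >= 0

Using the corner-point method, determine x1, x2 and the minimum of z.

Corner points and z = -2x1 + 10x2:
  (16, 0) → z = -32
  (0, 0) → z = 0
  (0, 16/3) → z = 160/3

The binding constraints are x2 = 0 and x1 + 3x2 = 16.
Solving simultaneously gives x1 = 16, x2 = 0.

x1 = 16, x2 = 0, minimum z = -32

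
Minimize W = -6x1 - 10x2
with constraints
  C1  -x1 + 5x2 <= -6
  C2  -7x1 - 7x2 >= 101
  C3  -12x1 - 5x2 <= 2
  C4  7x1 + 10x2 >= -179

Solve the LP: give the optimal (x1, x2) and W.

Extreme points and W = -6x1 - 10x2:
  (491/49, -1198/49) → W = 9034/49
  (81/7, -26) → W = 1334/7
  (175/17, -2134/85) → W = 3218/17

At the optimal vertex, -7x1 - 7x2 = 101 and -12x1 - 5x2 = 2.
Solving simultaneously gives x1 = 491/49, x2 = -1198/49.

x1 = 491/49, x2 = -1198/49, minimum W = 9034/49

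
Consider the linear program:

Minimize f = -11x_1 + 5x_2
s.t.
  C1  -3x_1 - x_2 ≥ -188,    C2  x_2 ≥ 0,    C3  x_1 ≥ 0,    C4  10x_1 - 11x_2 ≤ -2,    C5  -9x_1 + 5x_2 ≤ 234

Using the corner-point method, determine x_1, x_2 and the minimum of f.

x_1 = 2066/43, x_2 = 1886/43, minimum f = -13296/43

Corner points and f = -11x_1 + 5x_2:
  (2066/43, 1886/43) → f = -13296/43
  (353/12, 399/4) → f = 1051/6
  (0, 2/11) → f = 10/11
  (0, 234/5) → f = 234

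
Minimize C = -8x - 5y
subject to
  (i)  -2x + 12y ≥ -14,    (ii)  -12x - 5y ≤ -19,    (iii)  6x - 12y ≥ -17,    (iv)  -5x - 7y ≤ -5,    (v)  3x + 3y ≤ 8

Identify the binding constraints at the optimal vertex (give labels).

(i) and (v)

Vertices and C = -8x - 5y:
  (79/37, -30/37) → C = -482/37
  (23/7, -13/21) → C = -487/21
  (143/174, 53/29) → C = -1367/87
  (108/59, -35/59) → C = -689/59
  (5/6, 11/6) → C = -95/6

The minimum is at (23/7, -13/21). Substituting into each constraint, equality holds for (i) and (v); the remaining constraints have slack.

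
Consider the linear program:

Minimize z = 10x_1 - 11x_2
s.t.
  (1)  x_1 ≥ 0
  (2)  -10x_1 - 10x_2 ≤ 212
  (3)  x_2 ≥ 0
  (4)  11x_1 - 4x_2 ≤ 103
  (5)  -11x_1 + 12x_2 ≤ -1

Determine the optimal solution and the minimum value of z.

x_1 = 14, x_2 = 51/4, minimum z = -1/4

Feasible corners and z = 10x_1 - 11x_2:
  (103/11, 0) → z = 1030/11
  (1/11, 0) → z = 10/11
  (14, 51/4) → z = -1/4

The binding constraints are 11x_1 - 4x_2 = 103 and -11x_1 + 12x_2 = -1.
Solving simultaneously gives x_1 = 14, x_2 = 51/4.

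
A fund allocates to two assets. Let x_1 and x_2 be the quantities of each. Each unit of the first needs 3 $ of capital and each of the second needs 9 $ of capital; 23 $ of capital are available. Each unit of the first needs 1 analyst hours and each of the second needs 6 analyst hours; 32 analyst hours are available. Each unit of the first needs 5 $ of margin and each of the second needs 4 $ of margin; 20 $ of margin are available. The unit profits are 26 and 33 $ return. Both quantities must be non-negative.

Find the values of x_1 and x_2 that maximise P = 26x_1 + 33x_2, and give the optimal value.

x_1 = 8/3, x_2 = 5/3, maximum P = 373/3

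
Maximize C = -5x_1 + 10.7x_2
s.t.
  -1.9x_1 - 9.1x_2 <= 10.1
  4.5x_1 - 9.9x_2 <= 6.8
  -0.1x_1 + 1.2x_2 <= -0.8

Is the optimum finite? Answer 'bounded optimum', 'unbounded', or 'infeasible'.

bounded optimum

Corner points and C = -5x_1 + 10.7x_2:
  (-3811/5976, -5837/5976) → C = -434009/59760
  (-44/29, -23/29) → C = -0.9
  (8/147, -292/441) → C = -16222/2205
The feasible region has finitely many vertices and no improving ray; the maximum is -0.9 at (-44/29, -23/29).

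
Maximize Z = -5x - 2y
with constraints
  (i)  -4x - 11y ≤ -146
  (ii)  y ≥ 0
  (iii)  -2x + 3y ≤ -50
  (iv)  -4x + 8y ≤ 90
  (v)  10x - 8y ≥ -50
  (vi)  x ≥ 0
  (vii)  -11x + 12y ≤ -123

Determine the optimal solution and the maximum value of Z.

Vertices and Z = -5x - 2y:
  (73/2, 0) → Z = -365/2
  (494/17, 46/17) → Z = -2562/17
  (335/2, 95) → Z = -2055/2
The feasible region is unbounded (it extends along (2, 1), (1, 0)), but Z strictly decreases along every unbounded feasible direction, so there is no improving ray and the maximum is attained at a vertex.

x = 494/17, y = 46/17, maximum Z = -2562/17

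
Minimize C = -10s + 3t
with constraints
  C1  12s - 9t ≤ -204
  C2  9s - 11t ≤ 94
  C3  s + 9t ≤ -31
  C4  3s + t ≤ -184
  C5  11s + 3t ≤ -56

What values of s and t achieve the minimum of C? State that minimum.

The feasible region is unbounded (it extends along (-9, 1), (-11, -9)), but C strictly increases along every unbounded feasible direction, so there is no improving ray and the minimum is attained at a vertex.

s = -620/13, t = -532/13, minimum C = 4604/13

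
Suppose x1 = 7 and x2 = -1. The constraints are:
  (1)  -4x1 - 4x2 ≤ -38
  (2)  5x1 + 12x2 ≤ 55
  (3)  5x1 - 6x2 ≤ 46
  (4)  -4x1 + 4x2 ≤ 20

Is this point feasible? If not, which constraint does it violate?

not feasible — violates (1)

Constraint (1): -4x1 - 4x2 = -24, which is not ≤ -38. All other constraints are satisfied.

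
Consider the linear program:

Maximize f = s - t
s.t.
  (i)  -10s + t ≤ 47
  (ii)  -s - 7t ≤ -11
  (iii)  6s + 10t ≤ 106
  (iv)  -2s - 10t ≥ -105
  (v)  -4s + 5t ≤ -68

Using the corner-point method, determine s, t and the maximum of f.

Corner points and f = s - t:
  (79/4, -5/4) → f = 21
  (177/11, -8/11) → f = 185/11
  (121/7, 8/35) → f = 597/35

The binding constraints are -s - 7t = -11 and 6s + 10t = 106.
Solving simultaneously gives s = 79/4, t = -5/4.

s = 79/4, t = -5/4, maximum f = 21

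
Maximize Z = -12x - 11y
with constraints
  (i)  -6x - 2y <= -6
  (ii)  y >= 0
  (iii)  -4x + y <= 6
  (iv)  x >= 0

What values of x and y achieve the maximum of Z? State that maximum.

x = 1, y = 0, maximum Z = -12

Vertices and Z = -12x - 11y:
  (1, 0) → Z = -12
  (0, 3) → Z = -33
  (0, 6) → Z = -66
The feasible region is unbounded (it extends along (1, 4), (1, 0)), but Z strictly decreases along every unbounded feasible direction, so there is no improving ray and the maximum is attained at a vertex.

The binding constraints are -6x - 2y = -6 and y = 0.
Solving simultaneously gives x = 1, y = 0.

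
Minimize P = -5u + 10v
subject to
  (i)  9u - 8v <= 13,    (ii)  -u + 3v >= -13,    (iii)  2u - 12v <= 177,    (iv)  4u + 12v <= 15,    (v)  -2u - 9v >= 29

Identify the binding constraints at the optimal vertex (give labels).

(i) and (ii)

Extreme points and P = -5u + 10v:
  (-65/19, -104/19) → P = -715/19
  (-115/97, -287/97) → P = -2295/97
  (-125/2, -151/6) → P = 365/6
The feasible region is unbounded (it extends along (-9, 2), (-6, -1)), but P strictly increases along every unbounded feasible direction, so there is no improving ray and the minimum is attained at a vertex.

The minimum is at (-65/19, -104/19). Substituting into each constraint, equality holds for (i) and (ii); the remaining constraints have slack.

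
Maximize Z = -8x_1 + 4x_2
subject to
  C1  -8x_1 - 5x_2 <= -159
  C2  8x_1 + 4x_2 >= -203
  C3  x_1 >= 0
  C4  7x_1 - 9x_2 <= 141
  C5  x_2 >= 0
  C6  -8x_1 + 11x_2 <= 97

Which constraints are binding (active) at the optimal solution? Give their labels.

Feasible corners and Z = -8x_1 + 4x_2:
  (159/8, 0) → Z = -159
  (79/8, 16) → Z = -15
  (141/7, 0) → Z = -1128/7
  (2424/5, 1807/5) → Z = -12164/5

The maximum is at (79/8, 16). Substituting into each constraint, equality holds for C1 and C6; the remaining constraints have slack.

C1 and C6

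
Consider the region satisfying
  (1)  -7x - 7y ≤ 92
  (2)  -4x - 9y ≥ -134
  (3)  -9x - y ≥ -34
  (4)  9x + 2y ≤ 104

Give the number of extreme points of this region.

3

The feasible vertices (each the meet of two boundaries and inside every other half-plane) are:
  (-1766/35, 1306/35)
  (165/28, -533/28)
  (172/77, 1070/77)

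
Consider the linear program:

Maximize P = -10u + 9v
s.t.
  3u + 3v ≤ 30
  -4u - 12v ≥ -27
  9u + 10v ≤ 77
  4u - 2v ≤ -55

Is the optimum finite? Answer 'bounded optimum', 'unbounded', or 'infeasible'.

unbounded

From the feasible point (-303/28, 41/7), moving in the direction (-12, 4) keeps every constraint satisfied while P increases without bound.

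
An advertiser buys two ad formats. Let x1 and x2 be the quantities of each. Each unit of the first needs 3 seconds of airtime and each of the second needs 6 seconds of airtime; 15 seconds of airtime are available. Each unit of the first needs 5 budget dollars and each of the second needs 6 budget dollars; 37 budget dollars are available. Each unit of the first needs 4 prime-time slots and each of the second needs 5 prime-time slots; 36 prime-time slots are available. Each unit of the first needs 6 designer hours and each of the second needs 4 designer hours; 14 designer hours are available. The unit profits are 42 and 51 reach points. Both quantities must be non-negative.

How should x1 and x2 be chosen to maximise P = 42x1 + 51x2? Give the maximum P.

Extreme points and P = 42x1 + 51x2:
  (0, 0) → P = 0
  (0, 5/2) → P = 255/2
  (7/3, 0) → P = 98
  (1, 2) → P = 144

The binding constraints are 3x1 + 6x2 = 15 and 6x1 + 4x2 = 14.
Solving simultaneously gives x1 = 1, x2 = 2.

x1 = 1, x2 = 2, maximum P = 144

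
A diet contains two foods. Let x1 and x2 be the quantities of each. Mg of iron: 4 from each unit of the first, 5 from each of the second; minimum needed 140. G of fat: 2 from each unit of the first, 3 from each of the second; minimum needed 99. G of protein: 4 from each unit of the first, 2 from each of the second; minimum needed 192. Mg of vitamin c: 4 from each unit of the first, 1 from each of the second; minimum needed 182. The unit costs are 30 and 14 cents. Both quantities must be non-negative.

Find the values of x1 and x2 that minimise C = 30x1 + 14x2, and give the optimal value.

Vertices and C = 30x1 + 14x2:
  (0, 182) → C = 2548
  (99/2, 0) → C = 1485
  (189/4, 3/2) → C = 2877/2
  (43, 10) → C = 1430
The feasible region is unbounded (it extends along (0, 1), (1, 0)), but C strictly increases along every unbounded feasible direction, so there is no improving ray and the minimum is attained at a vertex.

x1 = 43, x2 = 10, minimum C = 1430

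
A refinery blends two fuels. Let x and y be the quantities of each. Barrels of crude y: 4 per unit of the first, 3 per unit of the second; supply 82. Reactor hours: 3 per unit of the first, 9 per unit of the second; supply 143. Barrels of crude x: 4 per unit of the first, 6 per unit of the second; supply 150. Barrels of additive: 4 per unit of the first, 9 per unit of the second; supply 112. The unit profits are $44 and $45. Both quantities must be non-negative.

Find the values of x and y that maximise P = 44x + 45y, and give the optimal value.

Extreme points and P = 44x + 45y:
  (0, 0) → P = 0
  (0, 112/9) → P = 560
  (41/2, 0) → P = 902
  (67/4, 5) → P = 962

The binding constraints are 4x + 3y = 82 and 4x + 9y = 112.
Solving simultaneously gives x = 67/4, y = 5.

x = 67/4, y = 5, maximum P = 962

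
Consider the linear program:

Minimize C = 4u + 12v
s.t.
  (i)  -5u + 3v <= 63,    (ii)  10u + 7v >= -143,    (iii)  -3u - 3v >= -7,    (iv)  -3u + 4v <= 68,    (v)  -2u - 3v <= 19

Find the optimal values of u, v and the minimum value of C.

u = 26, v = -71/3, minimum C = -180

The optimum lies where -3u - 3v = -7 and -2u - 3v = 19.
Solving simultaneously gives u = 26, v = -71/3.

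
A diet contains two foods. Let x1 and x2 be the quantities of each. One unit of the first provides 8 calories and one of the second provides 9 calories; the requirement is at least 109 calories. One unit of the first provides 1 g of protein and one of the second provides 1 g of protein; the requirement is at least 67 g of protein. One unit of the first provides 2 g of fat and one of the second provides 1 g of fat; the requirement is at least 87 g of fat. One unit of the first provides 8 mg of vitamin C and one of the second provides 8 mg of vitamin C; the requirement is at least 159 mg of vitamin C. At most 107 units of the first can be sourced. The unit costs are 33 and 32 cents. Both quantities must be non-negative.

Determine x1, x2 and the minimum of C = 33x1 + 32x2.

x1 = 20, x2 = 47, minimum C = 2164

Feasible corners and C = 33x1 + 32x2:
  (0, 87) → C = 2784
  (67, 0) → C = 2211
  (107, 0) → C = 3531
  (20, 47) → C = 2164
The feasible region is unbounded (it extends along (0, 1)), but C strictly increases along every unbounded feasible direction, so there is no improving ray and the minimum is attained at a vertex.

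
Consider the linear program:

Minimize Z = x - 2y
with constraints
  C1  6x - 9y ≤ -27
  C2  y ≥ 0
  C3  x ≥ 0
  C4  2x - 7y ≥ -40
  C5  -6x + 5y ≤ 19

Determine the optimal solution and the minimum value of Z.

Feasible corners and Z = x - 2y:
  (0, 3) → Z = -6
  (57/8, 31/4) → Z = -67/8
  (0, 19/5) → Z = -38/5
  (67/32, 101/16) → Z = -337/32

x = 67/32, y = 101/16, minimum Z = -337/32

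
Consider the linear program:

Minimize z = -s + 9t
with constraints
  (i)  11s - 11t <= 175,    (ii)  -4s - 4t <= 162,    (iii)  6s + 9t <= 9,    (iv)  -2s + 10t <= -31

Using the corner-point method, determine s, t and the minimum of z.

Feasible corners and z = -s + 9t:
  (-541/44, -1241/44) → z = -2657/11
  (558/55, -317/55) → z = -3411/55
  (-187/6, -28/3) → z = -317/6
  (123/26, -28/13) → z = -627/26

s = -541/44, t = -1241/44, minimum z = -2657/11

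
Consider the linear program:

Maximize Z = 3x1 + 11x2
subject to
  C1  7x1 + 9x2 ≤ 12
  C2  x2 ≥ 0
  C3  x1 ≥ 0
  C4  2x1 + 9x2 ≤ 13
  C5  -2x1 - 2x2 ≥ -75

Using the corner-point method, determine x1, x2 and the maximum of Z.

Corner points and Z = 3x1 + 11x2:
  (12/7, 0) → Z = 36/7
  (0, 4/3) → Z = 44/3
  (0, 0) → Z = 0

The optimum lies where 7x1 + 9x2 = 12 and x1 = 0.
Solving simultaneously gives x1 = 0, x2 = 4/3.

x1 = 0, x2 = 4/3, maximum Z = 44/3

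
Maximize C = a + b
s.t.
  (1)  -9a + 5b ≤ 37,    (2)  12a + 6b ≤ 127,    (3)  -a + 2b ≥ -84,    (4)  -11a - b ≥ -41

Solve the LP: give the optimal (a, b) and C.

a = 21/8, b = 97/8, maximum C = 59/4

Corner points and C = a + b:
  (-38, -61) → C = -99
  (21/8, 97/8) → C = 59/4
  (166/23, -883/23) → C = -717/23

The binding constraints are -9a + 5b = 37 and -11a - b = -41.
Solving simultaneously gives a = 21/8, b = 97/8.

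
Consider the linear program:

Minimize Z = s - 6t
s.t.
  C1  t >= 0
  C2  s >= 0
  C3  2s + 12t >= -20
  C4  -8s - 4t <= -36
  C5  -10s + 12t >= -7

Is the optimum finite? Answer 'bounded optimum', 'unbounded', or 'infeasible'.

unbounded

From the feasible point (0, 9), moving in the direction (0, 1) keeps every constraint satisfied while Z decreases without bound.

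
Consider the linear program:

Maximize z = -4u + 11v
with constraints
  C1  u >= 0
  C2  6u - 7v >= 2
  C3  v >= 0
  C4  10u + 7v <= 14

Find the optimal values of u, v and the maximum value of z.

u = 1, v = 4/7, maximum z = 16/7

Extreme points and z = -4u + 11v:
  (1/3, 0) → z = -4/3
  (1, 4/7) → z = 16/7
  (7/5, 0) → z = -28/5

The binding constraints are 6u - 7v = 2 and 10u + 7v = 14.
Solving simultaneously gives u = 1, v = 4/7.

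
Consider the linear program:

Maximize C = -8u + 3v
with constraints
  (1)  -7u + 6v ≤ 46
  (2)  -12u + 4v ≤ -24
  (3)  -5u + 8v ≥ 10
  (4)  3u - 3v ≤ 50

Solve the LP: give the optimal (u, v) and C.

u = 82/11, v = 180/11, maximum C = -116/11

Feasible corners and C = -8u + 3v:
  (82/11, 180/11) → C = -116/11
  (58/19, 60/19) → C = -284/19
  (430/9, 280/9) → C = -2600/9
The feasible region is unbounded (it extends along (6, 7), (1, 1)), but C strictly decreases along every unbounded feasible direction, so there is no improving ray and the maximum is attained at a vertex.

The binding constraints are -7u + 6v = 46 and -12u + 4v = -24.
Solving simultaneously gives u = 82/11, v = 180/11.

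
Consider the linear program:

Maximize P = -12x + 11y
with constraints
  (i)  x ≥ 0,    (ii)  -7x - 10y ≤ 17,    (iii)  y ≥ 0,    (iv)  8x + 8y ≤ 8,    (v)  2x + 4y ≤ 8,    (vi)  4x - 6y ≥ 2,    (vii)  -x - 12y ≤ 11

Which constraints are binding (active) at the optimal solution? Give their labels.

Corner points and P = -12x + 11y:
  (1, 0) → P = -12
  (1/2, 0) → P = -6
  (4/5, 1/5) → P = -37/5

The maximum is at (1/2, 0). Substituting into each constraint, equality holds for (iii) and (vi); the remaining constraints have slack.

(iii) and (vi)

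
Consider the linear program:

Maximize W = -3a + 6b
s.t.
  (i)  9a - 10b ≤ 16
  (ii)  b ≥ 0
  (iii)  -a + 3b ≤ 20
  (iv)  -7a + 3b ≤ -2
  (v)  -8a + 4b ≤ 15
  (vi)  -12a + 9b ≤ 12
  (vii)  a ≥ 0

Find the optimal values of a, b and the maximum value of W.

a = 16/3, b = 76/9, maximum W = 104/3

Vertices and W = -3a + 6b:
  (16/9, 0) → W = -16/3
  (248/17, 196/17) → W = 432/17
  (2/7, 0) → W = -6/7
  (16/3, 76/9) → W = 104/3
  (2, 4) → W = 18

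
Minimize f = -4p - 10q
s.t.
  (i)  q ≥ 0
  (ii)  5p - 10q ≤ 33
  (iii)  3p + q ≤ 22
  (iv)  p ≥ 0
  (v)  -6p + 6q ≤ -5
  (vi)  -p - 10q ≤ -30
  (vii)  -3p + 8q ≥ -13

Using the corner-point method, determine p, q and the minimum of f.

Feasible corners and f = -4p - 10q:
  (137/24, 39/8) → f = -859/12
  (190/29, 68/29) → f = -1440/29
  (115/33, 175/66) → f = -445/11

The binding constraints are 3p + q = 22 and -6p + 6q = -5.
Solving simultaneously gives p = 137/24, q = 39/8.

p = 137/24, q = 39/8, minimum f = -859/12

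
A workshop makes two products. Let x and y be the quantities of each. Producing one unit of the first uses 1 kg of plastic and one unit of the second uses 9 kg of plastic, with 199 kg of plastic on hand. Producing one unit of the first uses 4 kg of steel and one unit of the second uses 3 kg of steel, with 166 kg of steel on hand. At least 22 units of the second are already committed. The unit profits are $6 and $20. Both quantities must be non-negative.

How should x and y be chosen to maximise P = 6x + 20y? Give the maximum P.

Corner points and P = 6x + 20y:
  (0, 199/9) → P = 3980/9
  (0, 22) → P = 440
  (1, 22) → P = 446

x = 1, y = 22, maximum P = 446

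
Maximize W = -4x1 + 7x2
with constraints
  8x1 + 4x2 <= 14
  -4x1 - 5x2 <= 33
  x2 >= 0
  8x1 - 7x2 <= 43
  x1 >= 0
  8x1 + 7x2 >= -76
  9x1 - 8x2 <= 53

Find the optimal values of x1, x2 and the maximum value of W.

x1 = 0, x2 = 7/2, maximum W = 49/2

Corner points and W = -4x1 + 7x2:
  (7/4, 0) → W = -7
  (0, 7/2) → W = 49/2
  (0, 0) → W = 0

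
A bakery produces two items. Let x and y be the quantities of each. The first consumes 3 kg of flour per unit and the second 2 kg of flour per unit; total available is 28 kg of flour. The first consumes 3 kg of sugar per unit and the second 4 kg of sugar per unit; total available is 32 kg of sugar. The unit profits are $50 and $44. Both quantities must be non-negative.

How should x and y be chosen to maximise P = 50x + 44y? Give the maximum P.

Vertices and P = 50x + 44y:
  (0, 0) → P = 0
  (0, 8) → P = 352
  (28/3, 0) → P = 1400/3
  (8, 2) → P = 488

x = 8, y = 2, maximum P = 488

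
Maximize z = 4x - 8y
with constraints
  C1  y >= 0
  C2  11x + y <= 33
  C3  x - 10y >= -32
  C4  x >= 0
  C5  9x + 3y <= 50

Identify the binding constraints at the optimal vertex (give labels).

Corner points and z = 4x - 8y:
  (3, 0) → z = 12
  (0, 0) → z = 0
  (298/111, 385/111) → z = -1888/111
  (0, 16/5) → z = -128/5

The maximum is at (3, 0). Substituting into each constraint, equality holds for C1 and C2; the remaining constraints have slack.

C1 and C2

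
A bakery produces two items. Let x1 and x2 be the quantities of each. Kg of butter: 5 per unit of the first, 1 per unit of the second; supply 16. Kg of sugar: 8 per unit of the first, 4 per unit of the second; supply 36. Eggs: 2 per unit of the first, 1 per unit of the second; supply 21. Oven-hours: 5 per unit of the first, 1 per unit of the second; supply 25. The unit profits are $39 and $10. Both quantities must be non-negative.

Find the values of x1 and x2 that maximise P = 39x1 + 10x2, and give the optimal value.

The optimum lies where 5x1 + x2 = 16 and 8x1 + 4x2 = 36.
Solving simultaneously gives x1 = 7/3, x2 = 13/3.

x1 = 7/3, x2 = 13/3, maximum P = 403/3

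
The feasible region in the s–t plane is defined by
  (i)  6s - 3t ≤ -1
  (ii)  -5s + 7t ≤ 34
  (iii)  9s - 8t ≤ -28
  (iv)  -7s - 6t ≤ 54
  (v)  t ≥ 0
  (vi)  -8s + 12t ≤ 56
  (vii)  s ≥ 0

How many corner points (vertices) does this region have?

3

Intersecting each pair of boundary lines and keeping only the points that satisfy every inequality leaves:
  (28/11, 70/11)
  (0, 7/2)
  (0, 14/3)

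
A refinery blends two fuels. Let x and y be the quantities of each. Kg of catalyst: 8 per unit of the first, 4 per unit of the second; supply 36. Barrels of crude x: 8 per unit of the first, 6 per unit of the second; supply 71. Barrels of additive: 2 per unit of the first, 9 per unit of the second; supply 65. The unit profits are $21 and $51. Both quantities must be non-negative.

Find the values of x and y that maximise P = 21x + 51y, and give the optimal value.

x = 1, y = 7, maximum P = 378

Feasible corners and P = 21x + 51y:
  (0, 0) → P = 0
  (0, 65/9) → P = 1105/3
  (9/2, 0) → P = 189/2
  (1, 7) → P = 378

The binding constraints are 8x + 4y = 36 and 2x + 9y = 65.
Solving simultaneously gives x = 1, y = 7.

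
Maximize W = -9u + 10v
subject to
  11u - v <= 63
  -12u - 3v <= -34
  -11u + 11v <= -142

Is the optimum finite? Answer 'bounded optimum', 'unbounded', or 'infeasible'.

bounded optimum

Feasible corners and W = -9u + 10v:
  (223/45, -382/45) → W = -5827/45
  (551/110, -79/10) → W = -13649/110
  (160/33, -266/33) → W = -4100/33
The feasible region has finitely many vertices and no improving ray; the maximum is -13649/110 at (551/110, -79/10).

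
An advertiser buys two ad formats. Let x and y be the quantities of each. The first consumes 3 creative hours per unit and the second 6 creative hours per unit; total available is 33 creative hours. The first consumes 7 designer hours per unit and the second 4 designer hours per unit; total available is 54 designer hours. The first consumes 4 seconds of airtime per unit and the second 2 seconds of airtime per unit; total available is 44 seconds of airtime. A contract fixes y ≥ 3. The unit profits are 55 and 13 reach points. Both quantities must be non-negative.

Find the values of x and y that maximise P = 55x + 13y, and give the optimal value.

x = 5, y = 3, maximum P = 314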